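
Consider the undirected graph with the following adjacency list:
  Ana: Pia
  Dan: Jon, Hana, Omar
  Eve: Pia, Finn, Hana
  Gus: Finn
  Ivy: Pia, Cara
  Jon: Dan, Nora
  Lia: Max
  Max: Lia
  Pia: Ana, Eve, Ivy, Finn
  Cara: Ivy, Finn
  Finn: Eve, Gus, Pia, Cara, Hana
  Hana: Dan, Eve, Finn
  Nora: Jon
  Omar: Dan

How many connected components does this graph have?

2

Starting from Lia we can reach Lia, Max. That is one component of size 2.
Starting from Ana we can reach Ana, Dan, Eve, Gus, Ivy, Jon, Pia, Cara, Finn, Hana, Nora, Omar. That is one component of size 12.
Total: 2 components.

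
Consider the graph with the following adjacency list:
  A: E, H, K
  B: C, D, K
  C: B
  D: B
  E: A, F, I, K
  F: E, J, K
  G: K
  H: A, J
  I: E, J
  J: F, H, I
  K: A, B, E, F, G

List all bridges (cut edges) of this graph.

B-C, B-D, B-K, G-K

The edges on the cycle E-F-J-I-E are not bridges since each lies on that cycle.
But removing B-D disconnects B from D; removing K-B disconnects K from B; removing C-B disconnects C from B; removing K-G disconnects K from G — these are bridges.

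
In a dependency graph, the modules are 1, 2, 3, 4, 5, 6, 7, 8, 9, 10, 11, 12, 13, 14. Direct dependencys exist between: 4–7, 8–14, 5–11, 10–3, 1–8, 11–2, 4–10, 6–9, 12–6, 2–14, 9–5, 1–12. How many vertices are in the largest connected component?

9

13 is isolated — a component by itself.
Starting from 3 we can reach 3, 4, 7, 10. That is one component of size 4.
Starting from 1 we can reach 1, 2, 5, 6, 8, 9, 11, 12, 14. That is one component of size 9.
The largest has 9 vertices.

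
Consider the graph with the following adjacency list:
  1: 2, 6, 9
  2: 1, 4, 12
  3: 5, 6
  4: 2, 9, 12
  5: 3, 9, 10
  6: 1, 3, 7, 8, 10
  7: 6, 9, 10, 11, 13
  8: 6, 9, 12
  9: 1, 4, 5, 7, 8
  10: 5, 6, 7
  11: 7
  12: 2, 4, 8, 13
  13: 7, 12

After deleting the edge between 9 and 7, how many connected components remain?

1

9 and 7 are still connected via 9-8-6-7, so the component count stays at 1.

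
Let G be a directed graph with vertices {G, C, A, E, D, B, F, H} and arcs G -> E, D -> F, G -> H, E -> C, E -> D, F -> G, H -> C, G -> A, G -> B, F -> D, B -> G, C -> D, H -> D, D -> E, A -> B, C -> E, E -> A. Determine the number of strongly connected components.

1

{A, B, C, D, E, F, G, H} are all mutually reachable — one SCC of size 8.
That gives 1 strongly connected component.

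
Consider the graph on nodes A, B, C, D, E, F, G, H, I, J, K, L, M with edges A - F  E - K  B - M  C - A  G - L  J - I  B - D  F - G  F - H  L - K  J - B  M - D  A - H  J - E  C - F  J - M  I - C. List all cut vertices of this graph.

J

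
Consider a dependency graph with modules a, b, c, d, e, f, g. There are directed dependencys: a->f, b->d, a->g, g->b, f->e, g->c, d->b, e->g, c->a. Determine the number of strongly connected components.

2

{a, c, e, f, g} are all mutually reachable — one SCC of size 5.
{b, d} are all mutually reachable — one SCC of size 2.
That gives 2 strongly connected components.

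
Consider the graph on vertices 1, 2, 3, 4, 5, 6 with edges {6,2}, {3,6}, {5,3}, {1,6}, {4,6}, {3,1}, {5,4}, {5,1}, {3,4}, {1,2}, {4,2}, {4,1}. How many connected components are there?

1

Starting from 1 we can reach 1, 2, 3, 4, 5, 6. That is one component of size 6.
Total: 1 component.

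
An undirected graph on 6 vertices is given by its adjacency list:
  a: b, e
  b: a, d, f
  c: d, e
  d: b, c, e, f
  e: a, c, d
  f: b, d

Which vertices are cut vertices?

Removing d, for instance, still leaves 1 component. No single vertex removal increases the component count — the graph has no articulation points.

none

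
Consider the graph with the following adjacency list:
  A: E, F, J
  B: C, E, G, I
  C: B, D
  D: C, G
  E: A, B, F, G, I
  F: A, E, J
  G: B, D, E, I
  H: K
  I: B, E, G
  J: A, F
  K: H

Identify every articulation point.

E

Removing E increases the component count from 2 to 3, so E is a cut vertex.
By contrast removing B leaves 2 components; it is not a cut vertex. No other vertex is a cut vertex either.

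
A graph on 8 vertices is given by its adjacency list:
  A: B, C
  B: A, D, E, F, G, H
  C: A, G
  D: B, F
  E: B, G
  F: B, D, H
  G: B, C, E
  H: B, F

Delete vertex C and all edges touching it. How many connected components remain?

With C gone, the remaining components are: {A, B, D, E, F, G, H}.
That is 1 component.

1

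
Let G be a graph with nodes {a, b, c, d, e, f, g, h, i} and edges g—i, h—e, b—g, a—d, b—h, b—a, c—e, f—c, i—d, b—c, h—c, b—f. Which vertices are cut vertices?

b

Removing b increases the component count from 1 to 2, so b is a cut vertex.
By contrast removing i leaves 1 component; it is not a cut vertex. No other vertex is a cut vertex either.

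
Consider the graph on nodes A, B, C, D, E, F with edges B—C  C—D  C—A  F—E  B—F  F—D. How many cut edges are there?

2

The edges on the cycle B-C-D-F-B are not bridges since each lies on that cycle.
But removing A—C disconnects A from C; removing F—E disconnects F from E — these are bridges.
That makes 2 bridges.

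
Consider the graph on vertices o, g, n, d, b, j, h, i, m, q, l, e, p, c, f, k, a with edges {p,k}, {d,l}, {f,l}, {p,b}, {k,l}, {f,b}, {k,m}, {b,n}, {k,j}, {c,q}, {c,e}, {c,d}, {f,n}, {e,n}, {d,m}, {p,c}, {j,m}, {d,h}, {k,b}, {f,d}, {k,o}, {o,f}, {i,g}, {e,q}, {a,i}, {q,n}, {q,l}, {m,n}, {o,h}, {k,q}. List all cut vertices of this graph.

Removing i increases the component count from 2 to 3, so i is a cut vertex.
By contrast removing p leaves 2 components; it is not a cut vertex. No other vertex is a cut vertex either.

i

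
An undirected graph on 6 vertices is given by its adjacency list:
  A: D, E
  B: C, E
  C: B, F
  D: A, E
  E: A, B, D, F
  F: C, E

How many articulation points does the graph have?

Removing E increases the component count from 1 to 2, so E is a cut vertex.
By contrast removing A leaves 1 component; it is not a cut vertex. No other vertex is a cut vertex either.

1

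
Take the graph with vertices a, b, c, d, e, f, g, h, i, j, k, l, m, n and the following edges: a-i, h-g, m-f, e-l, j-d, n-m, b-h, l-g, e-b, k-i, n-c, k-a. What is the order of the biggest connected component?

5

Starting from d we can reach d, j. That is one component of size 2.
Starting from a we can reach a, i, k. That is one component of size 3.
Starting from c we can reach c, f, m, n. That is one component of size 4.
Starting from b we can reach b, e, g, h, l. That is one component of size 5.
The largest has 5 vertices.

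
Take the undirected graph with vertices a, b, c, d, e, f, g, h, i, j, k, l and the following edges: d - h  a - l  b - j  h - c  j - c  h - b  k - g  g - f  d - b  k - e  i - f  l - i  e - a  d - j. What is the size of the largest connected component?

Starting from b we can reach b, c, d, h, j. That is one component of size 5.
Starting from a we can reach a, e, f, g, i, k, l. That is one component of size 7.
The largest has 7 vertices.

7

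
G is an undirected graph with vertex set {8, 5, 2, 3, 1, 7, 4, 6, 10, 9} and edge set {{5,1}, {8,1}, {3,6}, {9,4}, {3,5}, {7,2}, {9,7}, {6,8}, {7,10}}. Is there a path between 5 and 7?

The component containing 5 is {1, 3, 5, 6, 8}, and 7 is not in it.

No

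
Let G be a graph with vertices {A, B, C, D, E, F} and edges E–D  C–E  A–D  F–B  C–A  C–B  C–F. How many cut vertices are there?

1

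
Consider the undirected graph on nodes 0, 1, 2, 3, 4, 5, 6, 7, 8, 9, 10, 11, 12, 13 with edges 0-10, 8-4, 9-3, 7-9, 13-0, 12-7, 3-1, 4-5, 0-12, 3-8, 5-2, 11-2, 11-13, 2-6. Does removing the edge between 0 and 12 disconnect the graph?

No

After removing 0-12, the path 0-13-11-2-5-4-8-3-9-7-12 still connects them, so the edge is not a bridge.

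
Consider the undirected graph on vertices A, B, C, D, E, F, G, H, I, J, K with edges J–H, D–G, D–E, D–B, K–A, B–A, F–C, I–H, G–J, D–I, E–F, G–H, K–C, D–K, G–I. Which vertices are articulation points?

Removing D increases the component count from 1 to 2, so D is a cut vertex.
By contrast removing C leaves 1 component; it is not a cut vertex. No other vertex is a cut vertex either.

D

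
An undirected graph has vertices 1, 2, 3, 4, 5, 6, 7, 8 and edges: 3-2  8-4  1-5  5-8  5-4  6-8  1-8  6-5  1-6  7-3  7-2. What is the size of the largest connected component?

5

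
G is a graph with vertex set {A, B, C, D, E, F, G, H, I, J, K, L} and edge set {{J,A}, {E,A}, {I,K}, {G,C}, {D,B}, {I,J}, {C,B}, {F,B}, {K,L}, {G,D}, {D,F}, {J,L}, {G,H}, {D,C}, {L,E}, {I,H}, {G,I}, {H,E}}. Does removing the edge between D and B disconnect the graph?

No

After removing D–B, the path D-C-B still connects them, so the edge is not a bridge.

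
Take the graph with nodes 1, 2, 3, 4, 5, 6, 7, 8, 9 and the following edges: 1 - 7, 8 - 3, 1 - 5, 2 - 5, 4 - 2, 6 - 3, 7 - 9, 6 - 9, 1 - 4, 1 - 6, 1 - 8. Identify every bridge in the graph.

none

The edges on the cycle 1-8-3-6-1 are not bridges since each lies on that cycle.
Every edge lies on some cycle, so there are no bridges.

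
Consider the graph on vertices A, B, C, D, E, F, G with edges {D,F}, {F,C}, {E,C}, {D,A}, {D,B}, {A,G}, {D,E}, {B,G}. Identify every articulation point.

D

Removing D increases the component count from 1 to 2, so D is a cut vertex.
By contrast removing C leaves 1 component; it is not a cut vertex. No other vertex is a cut vertex either.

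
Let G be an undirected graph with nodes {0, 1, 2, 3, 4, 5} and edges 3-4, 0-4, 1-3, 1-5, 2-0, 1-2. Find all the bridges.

1-5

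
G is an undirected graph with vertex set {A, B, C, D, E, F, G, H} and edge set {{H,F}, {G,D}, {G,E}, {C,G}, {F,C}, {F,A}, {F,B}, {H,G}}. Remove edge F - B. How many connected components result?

Before removal there is 1 component.
F - B is a bridge — removing it separates F's side from B's side.
After removal: 2 components.

2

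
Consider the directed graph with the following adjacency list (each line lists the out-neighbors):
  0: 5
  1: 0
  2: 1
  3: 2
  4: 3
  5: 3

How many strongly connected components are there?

2

{0, 1, 2, 3, 5} are all mutually reachable — one SCC of size 5.
{4} is an SCC by itself.
That gives 2 strongly connected components.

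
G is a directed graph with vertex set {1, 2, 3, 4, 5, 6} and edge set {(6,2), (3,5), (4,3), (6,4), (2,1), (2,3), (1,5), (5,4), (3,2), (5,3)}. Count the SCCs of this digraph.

{1, 2, 3, 4, 5} are all mutually reachable — one SCC of size 5.
{6} is an SCC by itself.
That gives 2 strongly connected components.

2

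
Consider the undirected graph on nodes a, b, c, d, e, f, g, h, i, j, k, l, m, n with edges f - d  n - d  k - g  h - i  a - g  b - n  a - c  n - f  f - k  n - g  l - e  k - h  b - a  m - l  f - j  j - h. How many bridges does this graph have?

4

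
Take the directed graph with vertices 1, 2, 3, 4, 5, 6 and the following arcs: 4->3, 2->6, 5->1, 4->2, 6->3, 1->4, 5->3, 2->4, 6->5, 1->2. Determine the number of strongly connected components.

{1, 2, 4, 5, 6} are all mutually reachable — one SCC of size 5.
{3} is an SCC by itself.
That gives 2 strongly connected components.

2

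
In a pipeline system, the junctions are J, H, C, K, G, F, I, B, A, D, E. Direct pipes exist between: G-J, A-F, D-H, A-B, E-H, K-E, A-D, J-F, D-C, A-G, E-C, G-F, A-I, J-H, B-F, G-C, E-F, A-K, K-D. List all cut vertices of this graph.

Removing A increases the component count from 1 to 2, so A is a cut vertex.
By contrast removing I leaves 1 component; it is not a cut vertex. No other vertex is a cut vertex either.

A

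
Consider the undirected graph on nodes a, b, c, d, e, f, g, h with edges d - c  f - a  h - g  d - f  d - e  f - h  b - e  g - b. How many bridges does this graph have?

2

The edges on the cycle d-f-h-g-b-e-d are not bridges since each lies on that cycle.
But removing f - a disconnects f from a; removing d - c disconnects d from c — these are bridges.
That makes 2 bridges.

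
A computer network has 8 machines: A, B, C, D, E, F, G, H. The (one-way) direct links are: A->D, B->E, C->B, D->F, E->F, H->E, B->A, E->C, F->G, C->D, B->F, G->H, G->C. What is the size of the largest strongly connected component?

8

{A, B, C, D, E, F, G, H} are all mutually reachable — one SCC of size 8.
The largest has 8 vertices.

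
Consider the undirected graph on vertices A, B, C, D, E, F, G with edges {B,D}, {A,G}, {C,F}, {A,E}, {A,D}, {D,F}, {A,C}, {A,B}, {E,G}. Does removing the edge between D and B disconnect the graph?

After removing D - B, the path D-A-B still connects them, so the edge is not a bridge.

No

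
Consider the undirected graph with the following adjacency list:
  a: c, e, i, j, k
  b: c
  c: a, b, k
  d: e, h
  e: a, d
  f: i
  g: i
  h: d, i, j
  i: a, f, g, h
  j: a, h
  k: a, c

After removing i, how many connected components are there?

3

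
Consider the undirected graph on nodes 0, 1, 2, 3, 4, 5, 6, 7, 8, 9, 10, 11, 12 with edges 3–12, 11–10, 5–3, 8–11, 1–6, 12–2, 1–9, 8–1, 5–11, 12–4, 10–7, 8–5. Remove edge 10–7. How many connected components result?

3

Before removal there are 2 components.
10–7 is a bridge — removing it separates 10's side from 7's side.
After removal: 3 components.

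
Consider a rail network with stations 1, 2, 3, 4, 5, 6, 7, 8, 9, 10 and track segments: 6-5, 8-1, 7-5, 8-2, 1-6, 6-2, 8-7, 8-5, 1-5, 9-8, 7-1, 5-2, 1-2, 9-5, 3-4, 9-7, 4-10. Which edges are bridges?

10-4, 3-4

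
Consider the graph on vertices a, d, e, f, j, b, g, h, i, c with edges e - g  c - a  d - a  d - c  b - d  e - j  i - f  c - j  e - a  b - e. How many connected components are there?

h is isolated — a component by itself.
Starting from f we can reach f, i. That is one component of size 2.
Starting from a we can reach a, b, c, d, e, g, j. That is one component of size 7.
Total: 3 components.

3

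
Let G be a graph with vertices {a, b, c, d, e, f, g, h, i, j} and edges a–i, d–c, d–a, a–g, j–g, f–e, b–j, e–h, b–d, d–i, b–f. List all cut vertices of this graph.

b, d, e, f

Removing b increases the component count from 1 to 2, so b is a cut vertex.
Removing d increases the component count from 1 to 2, so d is a cut vertex.
Removing e increases the component count from 1 to 2, so e is a cut vertex.
Likewise f is a cut vertex.
By contrast removing h leaves 1 component; it is not a cut vertex. No other vertex is a cut vertex either.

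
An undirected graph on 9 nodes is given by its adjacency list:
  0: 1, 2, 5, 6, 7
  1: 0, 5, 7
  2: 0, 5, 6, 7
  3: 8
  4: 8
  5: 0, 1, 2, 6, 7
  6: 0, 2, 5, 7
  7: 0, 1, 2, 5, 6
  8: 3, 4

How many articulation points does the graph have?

1

Removing 8 increases the component count from 2 to 3, so 8 is a cut vertex.
By contrast removing 6 leaves 2 components; it is not a cut vertex. No other vertex is a cut vertex either.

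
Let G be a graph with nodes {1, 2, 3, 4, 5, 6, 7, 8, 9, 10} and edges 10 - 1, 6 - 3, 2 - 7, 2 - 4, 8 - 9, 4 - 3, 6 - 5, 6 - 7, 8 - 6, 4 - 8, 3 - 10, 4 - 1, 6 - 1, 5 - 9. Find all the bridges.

none

The edges on the cycle 8-6-5-9-8 are not bridges since each lies on that cycle.
Every edge lies on some cycle, so there are no bridges.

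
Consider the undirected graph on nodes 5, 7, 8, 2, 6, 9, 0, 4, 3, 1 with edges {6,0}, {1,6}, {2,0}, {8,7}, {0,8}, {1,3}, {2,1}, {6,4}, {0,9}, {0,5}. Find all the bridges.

The edges on the cycle 2-1-6-0-2 are not bridges since each lies on that cycle.
But removing 0-8 disconnects 0 from 8; removing 8-7 disconnects 8 from 7; removing 9-0 disconnects 9 from 0; removing 0-5 disconnects 0 from 5 — these are bridges.
In total 6 edges are bridges.

0-5, 0-8, 0-9, 1-3, 4-6, 7-8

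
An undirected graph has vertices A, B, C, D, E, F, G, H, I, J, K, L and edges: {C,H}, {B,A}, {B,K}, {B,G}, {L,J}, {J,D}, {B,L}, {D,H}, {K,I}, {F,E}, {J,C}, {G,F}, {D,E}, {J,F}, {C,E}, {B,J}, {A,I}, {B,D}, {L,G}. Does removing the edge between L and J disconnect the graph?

After removing L - J, the path L-B-J still connects them, so the edge is not a bridge.

No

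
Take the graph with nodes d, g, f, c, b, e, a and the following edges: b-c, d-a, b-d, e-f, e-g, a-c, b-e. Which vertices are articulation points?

b, e

Removing b increases the component count from 1 to 2, so b is a cut vertex.
Removing e increases the component count from 1 to 3, so e is a cut vertex.
By contrast removing d leaves 1 component; it is not a cut vertex. No other vertex is a cut vertex either.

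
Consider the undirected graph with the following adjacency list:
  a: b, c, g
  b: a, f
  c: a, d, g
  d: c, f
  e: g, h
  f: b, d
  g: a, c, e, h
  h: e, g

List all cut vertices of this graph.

Removing g increases the component count from 1 to 2, so g is a cut vertex.
By contrast removing c leaves 1 component; it is not a cut vertex. No other vertex is a cut vertex either.

g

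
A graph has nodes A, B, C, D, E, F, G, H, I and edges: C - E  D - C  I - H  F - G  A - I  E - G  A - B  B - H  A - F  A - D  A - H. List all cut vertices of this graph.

Removing A increases the component count from 1 to 2, so A is a cut vertex.
By contrast removing B leaves 1 component; it is not a cut vertex. No other vertex is a cut vertex either.

A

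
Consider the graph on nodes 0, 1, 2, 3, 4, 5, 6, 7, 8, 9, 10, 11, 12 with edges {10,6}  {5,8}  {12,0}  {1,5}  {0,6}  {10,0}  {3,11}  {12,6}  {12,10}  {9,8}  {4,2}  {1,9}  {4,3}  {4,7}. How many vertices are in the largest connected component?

5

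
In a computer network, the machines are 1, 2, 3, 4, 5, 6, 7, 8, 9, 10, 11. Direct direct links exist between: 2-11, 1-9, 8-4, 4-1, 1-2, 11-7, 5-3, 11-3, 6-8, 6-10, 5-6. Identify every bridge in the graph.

1-9, 10-6, 11-7

The edges on the cycle 5-6-8-4-1-2-11-3-5 are not bridges since each lies on that cycle.
But removing 7-11 disconnects 7 from 11; removing 6-10 disconnects 6 from 10; removing 9-1 disconnects 9 from 1 — these are bridges.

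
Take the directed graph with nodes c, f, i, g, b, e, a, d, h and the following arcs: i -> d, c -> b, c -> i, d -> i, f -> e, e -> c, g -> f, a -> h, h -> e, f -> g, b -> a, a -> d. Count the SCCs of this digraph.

{a, b, c, e, h} are all mutually reachable — one SCC of size 5.
{f, g} are all mutually reachable — one SCC of size 2.
{d, i} are all mutually reachable — one SCC of size 2.
That gives 3 strongly connected components.

3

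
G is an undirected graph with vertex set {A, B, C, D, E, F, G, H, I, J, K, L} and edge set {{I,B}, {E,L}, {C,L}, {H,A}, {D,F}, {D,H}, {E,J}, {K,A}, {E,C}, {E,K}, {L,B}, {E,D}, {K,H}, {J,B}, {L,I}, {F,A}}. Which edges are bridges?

The edges on the cycle D-F-A-H-D are not bridges since each lies on that cycle.
Every edge lies on some cycle, so there are no bridges.

none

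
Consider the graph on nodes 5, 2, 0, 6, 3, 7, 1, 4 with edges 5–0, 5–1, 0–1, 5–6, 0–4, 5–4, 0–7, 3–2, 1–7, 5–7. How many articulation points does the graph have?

1

Removing 5 increases the component count from 2 to 3, so 5 is a cut vertex.
By contrast removing 4 leaves 2 components; it is not a cut vertex. No other vertex is a cut vertex either.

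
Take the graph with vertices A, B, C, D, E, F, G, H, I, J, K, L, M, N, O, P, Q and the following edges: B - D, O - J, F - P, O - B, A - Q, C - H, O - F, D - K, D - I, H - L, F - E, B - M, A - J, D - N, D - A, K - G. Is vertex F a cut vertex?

Deleting F raises the number of components from 2 to 4, so F is a cut vertex.

Yes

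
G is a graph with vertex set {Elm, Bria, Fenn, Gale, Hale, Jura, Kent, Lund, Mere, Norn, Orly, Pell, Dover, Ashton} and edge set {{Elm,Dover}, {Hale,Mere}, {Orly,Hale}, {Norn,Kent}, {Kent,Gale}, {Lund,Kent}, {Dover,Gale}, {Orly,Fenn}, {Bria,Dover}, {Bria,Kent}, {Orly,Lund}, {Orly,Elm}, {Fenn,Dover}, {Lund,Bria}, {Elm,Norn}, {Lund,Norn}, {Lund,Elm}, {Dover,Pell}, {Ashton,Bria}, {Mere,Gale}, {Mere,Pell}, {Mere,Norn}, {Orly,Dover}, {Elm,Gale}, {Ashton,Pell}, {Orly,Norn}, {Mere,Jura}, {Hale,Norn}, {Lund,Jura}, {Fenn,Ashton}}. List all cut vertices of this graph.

Removing Jura, for instance, still leaves 1 component. No single vertex removal increases the component count — the graph has no articulation points.

none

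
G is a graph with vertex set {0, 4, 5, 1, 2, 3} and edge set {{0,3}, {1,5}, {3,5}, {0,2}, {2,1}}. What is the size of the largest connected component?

5

4 is isolated — a component by itself.
Starting from 0 we can reach 0, 1, 2, 3, 5. That is one component of size 5.
The largest has 5 vertices.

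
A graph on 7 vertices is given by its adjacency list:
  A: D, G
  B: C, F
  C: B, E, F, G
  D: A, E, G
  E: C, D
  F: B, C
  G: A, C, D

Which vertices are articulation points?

Removing C increases the component count from 1 to 2, so C is a cut vertex.
By contrast removing F leaves 1 component; it is not a cut vertex. No other vertex is a cut vertex either.

C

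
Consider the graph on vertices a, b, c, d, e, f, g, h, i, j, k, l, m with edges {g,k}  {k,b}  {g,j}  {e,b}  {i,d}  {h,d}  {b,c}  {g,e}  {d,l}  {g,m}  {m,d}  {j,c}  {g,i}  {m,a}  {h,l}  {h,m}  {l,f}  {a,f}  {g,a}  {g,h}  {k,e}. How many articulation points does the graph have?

Removing g increases the component count from 1 to 2, so g is a cut vertex.
By contrast removing a leaves 1 component; it is not a cut vertex. No other vertex is a cut vertex either.

1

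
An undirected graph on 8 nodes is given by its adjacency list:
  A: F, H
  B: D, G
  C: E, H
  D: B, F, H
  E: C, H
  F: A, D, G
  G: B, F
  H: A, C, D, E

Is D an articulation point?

No

Deleting D leaves 1 component (was 1) (its neighbors B, F, H remain connected to each other), so D is not a cut vertex.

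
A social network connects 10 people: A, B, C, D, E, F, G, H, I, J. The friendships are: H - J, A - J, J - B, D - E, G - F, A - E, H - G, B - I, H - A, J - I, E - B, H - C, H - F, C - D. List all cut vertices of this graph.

H

Removing H increases the component count from 1 to 2, so H is a cut vertex.
By contrast removing D leaves 1 component; it is not a cut vertex. No other vertex is a cut vertex either.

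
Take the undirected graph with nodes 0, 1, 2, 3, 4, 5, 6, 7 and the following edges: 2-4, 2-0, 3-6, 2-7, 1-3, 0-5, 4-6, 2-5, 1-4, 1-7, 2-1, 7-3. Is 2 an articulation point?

Yes

Deleting 2 raises the number of components from 1 to 2, so 2 is a cut vertex.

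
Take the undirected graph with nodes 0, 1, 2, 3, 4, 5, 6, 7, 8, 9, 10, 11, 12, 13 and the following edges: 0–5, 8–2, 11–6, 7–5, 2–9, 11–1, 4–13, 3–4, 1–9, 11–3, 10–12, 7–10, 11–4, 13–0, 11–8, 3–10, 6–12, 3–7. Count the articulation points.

1

Removing 11 increases the component count from 1 to 2, so 11 is a cut vertex.
By contrast removing 5 leaves 1 component; it is not a cut vertex. No other vertex is a cut vertex either.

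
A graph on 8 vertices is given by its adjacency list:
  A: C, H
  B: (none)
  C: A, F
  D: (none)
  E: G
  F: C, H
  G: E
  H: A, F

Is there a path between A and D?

No

The component containing A is {A, C, F, H}, and D is not in it.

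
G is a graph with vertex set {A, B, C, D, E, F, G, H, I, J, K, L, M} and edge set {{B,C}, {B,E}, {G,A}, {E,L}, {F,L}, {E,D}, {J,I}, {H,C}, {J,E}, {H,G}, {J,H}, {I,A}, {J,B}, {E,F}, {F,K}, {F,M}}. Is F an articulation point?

Yes

Deleting F raises the number of components from 1 to 3, so F is a cut vertex.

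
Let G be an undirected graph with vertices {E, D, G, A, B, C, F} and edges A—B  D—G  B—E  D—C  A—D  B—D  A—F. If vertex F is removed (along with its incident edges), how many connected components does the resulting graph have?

With F gone, the remaining components are: {A, B, C, D, E, G}.
That is 1 component.

1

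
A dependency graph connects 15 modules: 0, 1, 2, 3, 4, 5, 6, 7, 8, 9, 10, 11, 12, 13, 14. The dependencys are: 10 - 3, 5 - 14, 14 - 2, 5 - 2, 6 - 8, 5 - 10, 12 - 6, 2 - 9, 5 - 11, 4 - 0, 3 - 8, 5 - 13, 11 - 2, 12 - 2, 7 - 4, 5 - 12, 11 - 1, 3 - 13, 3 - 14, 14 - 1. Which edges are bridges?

The edges on the cycle 5-11-1-14-5 are not bridges since each lies on that cycle.
But removing 4 - 0 disconnects 4 from 0; removing 7 - 4 disconnects 7 from 4; removing 2 - 9 disconnects 2 from 9 — these are bridges.

0-4, 2-9, 4-7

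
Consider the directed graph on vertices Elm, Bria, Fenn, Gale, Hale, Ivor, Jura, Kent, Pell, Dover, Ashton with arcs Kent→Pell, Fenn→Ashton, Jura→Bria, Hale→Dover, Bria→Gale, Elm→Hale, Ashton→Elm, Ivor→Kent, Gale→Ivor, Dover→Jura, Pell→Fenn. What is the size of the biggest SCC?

11

{Elm, Bria, Fenn, Gale, Hale, Ivor, Jura, Kent, Pell, Dover, Ashton} are all mutually reachable — one SCC of size 11.
The largest has 11 vertices.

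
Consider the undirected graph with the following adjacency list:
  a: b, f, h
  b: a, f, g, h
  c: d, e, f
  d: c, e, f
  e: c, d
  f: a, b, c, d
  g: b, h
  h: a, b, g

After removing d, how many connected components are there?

1

With d gone, the remaining components are: {a, b, c, e, f, g, h}.
That is 1 component.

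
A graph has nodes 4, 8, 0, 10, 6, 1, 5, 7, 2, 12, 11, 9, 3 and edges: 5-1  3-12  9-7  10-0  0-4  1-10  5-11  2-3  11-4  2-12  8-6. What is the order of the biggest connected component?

6

Starting from 6 we can reach 6, 8. That is one component of size 2.
Starting from 7 we can reach 7, 9. That is one component of size 2.
Starting from 2 we can reach 2, 3, 12. That is one component of size 3.
Starting from 0 we can reach 0, 1, 4, 5, 10, 11. That is one component of size 6.
The largest has 6 vertices.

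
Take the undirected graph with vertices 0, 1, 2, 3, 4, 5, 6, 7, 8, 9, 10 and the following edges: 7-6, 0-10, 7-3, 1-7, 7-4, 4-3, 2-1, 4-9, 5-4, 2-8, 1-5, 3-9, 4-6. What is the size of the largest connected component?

9

Starting from 0 we can reach 0, 10. That is one component of size 2.
Starting from 1 we can reach 1, 2, 3, 4, 5, 6, 7, 8, 9. That is one component of size 9.
The largest has 9 vertices.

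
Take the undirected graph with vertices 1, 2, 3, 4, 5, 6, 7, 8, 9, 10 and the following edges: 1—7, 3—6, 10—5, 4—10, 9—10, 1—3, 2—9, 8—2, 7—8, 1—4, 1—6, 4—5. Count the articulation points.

1

Removing 1 increases the component count from 1 to 2, so 1 is a cut vertex.
By contrast removing 2 leaves 1 component; it is not a cut vertex. No other vertex is a cut vertex either.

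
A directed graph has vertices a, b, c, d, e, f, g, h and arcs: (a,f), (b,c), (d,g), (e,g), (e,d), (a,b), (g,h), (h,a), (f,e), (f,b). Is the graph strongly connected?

There is no directed path from b to h, so the graph is not strongly connected.

No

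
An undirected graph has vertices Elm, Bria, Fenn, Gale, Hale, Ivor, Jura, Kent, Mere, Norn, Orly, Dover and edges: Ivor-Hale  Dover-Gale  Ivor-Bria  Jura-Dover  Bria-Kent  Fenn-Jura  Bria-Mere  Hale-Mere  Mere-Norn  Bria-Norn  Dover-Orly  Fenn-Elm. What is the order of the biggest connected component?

6

Starting from Bria we can reach Bria, Hale, Ivor, Kent, Mere, Norn. That is one component of size 6.
Starting from Elm we can reach Elm, Fenn, Gale, Jura, Orly, Dover. That is one component of size 6.
The largest has 6 vertices.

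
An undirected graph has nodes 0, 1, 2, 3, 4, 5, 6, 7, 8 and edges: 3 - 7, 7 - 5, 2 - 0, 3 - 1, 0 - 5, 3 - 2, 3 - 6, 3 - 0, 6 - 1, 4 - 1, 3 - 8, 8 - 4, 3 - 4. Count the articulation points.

Removing 3 increases the component count from 1 to 2, so 3 is a cut vertex.
By contrast removing 8 leaves 1 component; it is not a cut vertex. No other vertex is a cut vertex either.

1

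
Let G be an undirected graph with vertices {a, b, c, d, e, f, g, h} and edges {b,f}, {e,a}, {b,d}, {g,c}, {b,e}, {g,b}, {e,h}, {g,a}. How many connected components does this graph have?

1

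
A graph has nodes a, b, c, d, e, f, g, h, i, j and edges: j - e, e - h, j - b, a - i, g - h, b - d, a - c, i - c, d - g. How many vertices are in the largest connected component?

6

f is isolated — a component by itself.
Starting from a we can reach a, c, i. That is one component of size 3.
Starting from b we can reach b, d, e, g, h, j. That is one component of size 6.
The largest has 6 vertices.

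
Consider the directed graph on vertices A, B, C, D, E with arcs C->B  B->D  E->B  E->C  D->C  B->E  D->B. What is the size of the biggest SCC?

4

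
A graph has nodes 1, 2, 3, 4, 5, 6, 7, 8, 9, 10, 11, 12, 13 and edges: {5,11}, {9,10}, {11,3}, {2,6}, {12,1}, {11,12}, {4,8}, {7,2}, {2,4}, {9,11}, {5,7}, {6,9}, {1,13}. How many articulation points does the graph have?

Removing 1 increases the component count from 1 to 2, so 1 is a cut vertex.
Removing 2 increases the component count from 1 to 2, so 2 is a cut vertex.
Removing 4 increases the component count from 1 to 2, so 4 is a cut vertex.
Likewise 9, 11, 12 are cut vertices.
By contrast removing 13 leaves 1 component; it is not a cut vertex. No other vertex is a cut vertex either.

6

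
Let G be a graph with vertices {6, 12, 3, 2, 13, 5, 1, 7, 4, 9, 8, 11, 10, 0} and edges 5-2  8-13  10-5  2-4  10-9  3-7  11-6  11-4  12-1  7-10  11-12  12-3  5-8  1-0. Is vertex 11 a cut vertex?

Yes

Deleting 11 raises the number of components from 1 to 2, so 11 is a cut vertex.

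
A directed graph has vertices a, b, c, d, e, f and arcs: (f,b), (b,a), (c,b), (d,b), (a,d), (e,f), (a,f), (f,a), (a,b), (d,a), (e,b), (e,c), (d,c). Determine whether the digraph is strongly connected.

There is no directed path from f to e, so the graph is not strongly connected.

No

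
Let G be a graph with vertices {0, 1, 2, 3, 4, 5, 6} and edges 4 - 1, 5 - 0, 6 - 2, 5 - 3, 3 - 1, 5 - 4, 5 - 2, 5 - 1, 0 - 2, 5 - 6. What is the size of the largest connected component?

Starting from 0 we can reach 0, 1, 2, 3, 4, 5, 6. That is one component of size 7.
The largest has 7 vertices.

7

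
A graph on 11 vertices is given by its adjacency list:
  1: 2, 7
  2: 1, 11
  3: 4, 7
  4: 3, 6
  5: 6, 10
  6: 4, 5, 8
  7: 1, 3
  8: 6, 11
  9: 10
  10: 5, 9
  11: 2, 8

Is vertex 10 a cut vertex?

Deleting 10 raises the number of components from 1 to 2, so 10 is a cut vertex.

Yes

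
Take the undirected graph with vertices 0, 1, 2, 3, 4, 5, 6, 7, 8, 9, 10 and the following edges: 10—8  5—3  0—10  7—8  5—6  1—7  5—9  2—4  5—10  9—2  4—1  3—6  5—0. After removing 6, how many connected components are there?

With 6 gone, the remaining components are: {0, 1, 2, 3, 4, 5, 7, 8, 9, 10}.
That is 1 component.

1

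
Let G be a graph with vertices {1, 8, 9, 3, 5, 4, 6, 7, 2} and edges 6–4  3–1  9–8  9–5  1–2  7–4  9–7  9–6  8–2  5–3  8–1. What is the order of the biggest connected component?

9

Starting from 1 we can reach 1, 2, 3, 4, 5, 6, 7, 8, 9. That is one component of size 9.
The largest has 9 vertices.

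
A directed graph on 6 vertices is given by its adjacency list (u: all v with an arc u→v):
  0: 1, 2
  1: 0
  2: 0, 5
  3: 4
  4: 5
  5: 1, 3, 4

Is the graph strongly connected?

From 2 we can reach every vertex (0, 1, 2, 3, 4, 5), and every vertex can reach 2 (0, 1, 2, 3, 4, 5). So the whole graph is one strongly connected component.

Yes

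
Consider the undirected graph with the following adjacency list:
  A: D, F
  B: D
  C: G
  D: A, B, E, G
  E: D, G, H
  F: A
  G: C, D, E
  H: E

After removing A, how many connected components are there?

2

With A gone, the remaining components are: {F}; {B, C, D, E, G, H}.
That is 2 components.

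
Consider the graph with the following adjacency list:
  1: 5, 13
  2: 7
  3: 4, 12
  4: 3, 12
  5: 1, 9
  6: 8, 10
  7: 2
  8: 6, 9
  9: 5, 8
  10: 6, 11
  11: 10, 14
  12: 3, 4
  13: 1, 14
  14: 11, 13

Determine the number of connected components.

Starting from 2 we can reach 2, 7. That is one component of size 2.
Starting from 3 we can reach 3, 4, 12. That is one component of size 3.
Starting from 1 we can reach 1, 5, 6, 8, 9, 10, 11, 13, 14. That is one component of size 9.
Total: 3 components.

3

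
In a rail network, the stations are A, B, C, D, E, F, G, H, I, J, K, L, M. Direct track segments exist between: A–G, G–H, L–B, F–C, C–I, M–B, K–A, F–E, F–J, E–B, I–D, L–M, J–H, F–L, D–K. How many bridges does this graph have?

0

The edges on the cycle L-M-B-L are not bridges since each lies on that cycle.
Every edge lies on some cycle, so there are no bridges.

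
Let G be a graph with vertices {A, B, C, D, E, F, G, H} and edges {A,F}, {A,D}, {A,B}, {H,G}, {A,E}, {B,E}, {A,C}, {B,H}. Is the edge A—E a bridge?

No

After removing A—E, the path A-B-E still connects them, so the edge is not a bridge.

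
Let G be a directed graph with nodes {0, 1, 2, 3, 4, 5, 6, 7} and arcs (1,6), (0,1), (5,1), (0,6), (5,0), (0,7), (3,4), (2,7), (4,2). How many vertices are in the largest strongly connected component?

{6} is an SCC by itself.
{1} is an SCC by itself.
{4} is an SCC by itself.
{0} is an SCC by itself.
{3} is an SCC by itself.
(and 3 more singleton SCCs)
The largest has 1 vertex.

1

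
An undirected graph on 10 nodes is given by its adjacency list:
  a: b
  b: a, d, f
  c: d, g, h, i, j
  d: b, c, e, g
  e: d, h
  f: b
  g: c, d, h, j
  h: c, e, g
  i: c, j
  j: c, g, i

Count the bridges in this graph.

The edges on the cycle d-c-i-j-g-d are not bridges since each lies on that cycle.
But removing f-b disconnects f from b; removing b-d disconnects b from d; removing b-a disconnects b from a — these are bridges.
That makes 3 bridges.

3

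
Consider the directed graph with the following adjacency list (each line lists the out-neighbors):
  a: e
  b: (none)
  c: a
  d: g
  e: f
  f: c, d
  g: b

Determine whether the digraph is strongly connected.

No

There is no directed path from g to f, so the graph is not strongly connected.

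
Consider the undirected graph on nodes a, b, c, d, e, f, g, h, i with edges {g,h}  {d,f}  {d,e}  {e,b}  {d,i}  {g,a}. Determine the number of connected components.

3

c is isolated — a component by itself.
Starting from a we can reach a, g, h. That is one component of size 3.
Starting from b we can reach b, d, e, f, i. That is one component of size 5.
Total: 3 components.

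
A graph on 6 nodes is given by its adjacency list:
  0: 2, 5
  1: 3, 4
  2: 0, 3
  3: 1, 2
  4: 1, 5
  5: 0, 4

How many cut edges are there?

The edges on the cycle 2-0-5-4-1-3-2 are not bridges since each lies on that cycle.
Every edge lies on some cycle, so there are no bridges.

0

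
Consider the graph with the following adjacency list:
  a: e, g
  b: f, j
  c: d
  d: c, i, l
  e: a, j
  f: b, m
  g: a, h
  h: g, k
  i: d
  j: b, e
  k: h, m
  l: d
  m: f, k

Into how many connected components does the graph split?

2

Starting from c we can reach c, d, i, l. That is one component of size 4.
Starting from a we can reach a, b, e, f, g, h, j, k, m. That is one component of size 9.
Total: 2 components.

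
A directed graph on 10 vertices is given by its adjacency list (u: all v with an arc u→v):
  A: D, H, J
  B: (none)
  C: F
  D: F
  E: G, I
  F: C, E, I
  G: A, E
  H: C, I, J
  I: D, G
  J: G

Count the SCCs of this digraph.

{A, C, D, E, F, G, H, I, J} are all mutually reachable — one SCC of size 9.
{B} is an SCC by itself.
That gives 2 strongly connected components.

2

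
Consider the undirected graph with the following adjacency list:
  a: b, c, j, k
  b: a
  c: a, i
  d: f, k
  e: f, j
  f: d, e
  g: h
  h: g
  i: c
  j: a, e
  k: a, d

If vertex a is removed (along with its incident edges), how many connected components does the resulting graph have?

With a gone, the remaining components are: {b}; {c, i}; {g, h}; {d, e, f, j, k}.
That is 4 components.

4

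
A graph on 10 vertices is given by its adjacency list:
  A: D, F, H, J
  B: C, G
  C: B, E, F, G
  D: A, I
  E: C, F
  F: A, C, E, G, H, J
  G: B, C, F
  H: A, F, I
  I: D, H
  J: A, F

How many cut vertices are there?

1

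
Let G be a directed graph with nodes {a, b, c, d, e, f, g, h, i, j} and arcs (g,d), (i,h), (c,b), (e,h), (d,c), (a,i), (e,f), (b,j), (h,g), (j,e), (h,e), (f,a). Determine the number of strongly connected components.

1

{a, b, c, d, e, f, g, h, i, j} are all mutually reachable — one SCC of size 10.
That gives 1 strongly connected component.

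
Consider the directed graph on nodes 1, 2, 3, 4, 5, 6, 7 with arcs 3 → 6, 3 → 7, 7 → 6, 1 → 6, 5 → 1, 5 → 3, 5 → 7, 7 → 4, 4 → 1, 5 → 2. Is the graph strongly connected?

No

There is no directed path from 4 to 3, so the graph is not strongly connected.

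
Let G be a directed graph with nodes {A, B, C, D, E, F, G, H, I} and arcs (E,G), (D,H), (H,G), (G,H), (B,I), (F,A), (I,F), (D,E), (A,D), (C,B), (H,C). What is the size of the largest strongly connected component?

9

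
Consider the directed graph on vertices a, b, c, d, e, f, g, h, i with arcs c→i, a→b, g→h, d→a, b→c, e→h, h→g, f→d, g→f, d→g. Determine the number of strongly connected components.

6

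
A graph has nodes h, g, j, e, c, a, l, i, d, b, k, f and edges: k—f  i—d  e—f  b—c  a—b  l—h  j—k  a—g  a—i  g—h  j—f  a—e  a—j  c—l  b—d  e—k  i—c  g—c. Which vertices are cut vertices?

a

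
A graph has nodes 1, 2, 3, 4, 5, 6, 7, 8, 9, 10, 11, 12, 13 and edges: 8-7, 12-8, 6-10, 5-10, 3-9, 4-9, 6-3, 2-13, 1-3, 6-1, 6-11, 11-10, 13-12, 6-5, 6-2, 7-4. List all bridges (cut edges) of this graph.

none

The edges on the cycle 6-5-10-6 are not bridges since each lies on that cycle.
Every edge lies on some cycle, so there are no bridges.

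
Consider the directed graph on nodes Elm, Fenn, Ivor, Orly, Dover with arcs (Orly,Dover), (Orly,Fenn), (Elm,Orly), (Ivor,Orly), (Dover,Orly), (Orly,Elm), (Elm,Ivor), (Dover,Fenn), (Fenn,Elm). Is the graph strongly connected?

Yes

From Elm we can reach every vertex (Elm, Fenn, Ivor, Orly, Dover), and every vertex can reach Elm (Elm, Fenn, Ivor, Orly, Dover). So the whole graph is one strongly connected component.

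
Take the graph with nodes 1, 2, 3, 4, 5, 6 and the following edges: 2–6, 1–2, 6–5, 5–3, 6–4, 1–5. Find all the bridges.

The edges on the cycle 1-2-6-5-1 are not bridges since each lies on that cycle.
But removing 5–3 disconnects 5 from 3; removing 6–4 disconnects 6 from 4 — these are bridges.

3-5, 4-6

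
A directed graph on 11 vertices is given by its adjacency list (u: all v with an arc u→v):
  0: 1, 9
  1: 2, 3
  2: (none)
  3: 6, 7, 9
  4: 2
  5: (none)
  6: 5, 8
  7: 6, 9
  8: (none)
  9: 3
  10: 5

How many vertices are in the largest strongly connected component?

{3, 7, 9} are all mutually reachable — one SCC of size 3.
{1} is an SCC by itself.
{5} is an SCC by itself.
{4} is an SCC by itself.
{8} is an SCC by itself.
(and 4 more singleton SCCs)
The largest has 3 vertices.

3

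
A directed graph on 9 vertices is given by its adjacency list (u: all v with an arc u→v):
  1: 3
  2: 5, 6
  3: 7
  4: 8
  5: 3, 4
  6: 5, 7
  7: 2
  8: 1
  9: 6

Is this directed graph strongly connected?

There is no directed path from 7 to 9, so the graph is not strongly connected.

No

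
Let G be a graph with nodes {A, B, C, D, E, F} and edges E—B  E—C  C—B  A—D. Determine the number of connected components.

3

F is isolated — a component by itself.
Starting from A we can reach A, D. That is one component of size 2.
Starting from B we can reach B, C, E. That is one component of size 3.
Total: 3 components.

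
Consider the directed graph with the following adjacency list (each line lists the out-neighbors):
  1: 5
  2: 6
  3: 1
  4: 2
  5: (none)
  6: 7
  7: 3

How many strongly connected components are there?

{1} is an SCC by itself.
{2} is an SCC by itself.
{7} is an SCC by itself.
{4} is an SCC by itself.
{6} is an SCC by itself.
(and 2 more singleton SCCs)
That gives 7 strongly connected components.

7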